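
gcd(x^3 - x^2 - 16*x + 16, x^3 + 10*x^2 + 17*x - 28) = x^2 + 3*x - 4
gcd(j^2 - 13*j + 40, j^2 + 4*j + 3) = 1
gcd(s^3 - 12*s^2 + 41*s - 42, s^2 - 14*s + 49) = s - 7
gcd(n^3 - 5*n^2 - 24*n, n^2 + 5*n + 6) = n + 3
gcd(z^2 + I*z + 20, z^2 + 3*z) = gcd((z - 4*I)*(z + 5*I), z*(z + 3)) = 1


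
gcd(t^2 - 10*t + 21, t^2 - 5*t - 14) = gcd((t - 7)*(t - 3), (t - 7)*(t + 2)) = t - 7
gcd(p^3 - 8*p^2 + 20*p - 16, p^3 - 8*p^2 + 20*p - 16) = p^3 - 8*p^2 + 20*p - 16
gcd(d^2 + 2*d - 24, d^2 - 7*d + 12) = d - 4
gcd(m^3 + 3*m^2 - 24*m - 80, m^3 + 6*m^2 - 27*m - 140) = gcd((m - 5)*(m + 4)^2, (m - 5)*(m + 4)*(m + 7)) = m^2 - m - 20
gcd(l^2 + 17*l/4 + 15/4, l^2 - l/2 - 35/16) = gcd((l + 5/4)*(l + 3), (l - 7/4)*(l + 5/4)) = l + 5/4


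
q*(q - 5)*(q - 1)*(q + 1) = q^4 - 5*q^3 - q^2 + 5*q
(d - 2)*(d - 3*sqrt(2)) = d^2 - 3*sqrt(2)*d - 2*d + 6*sqrt(2)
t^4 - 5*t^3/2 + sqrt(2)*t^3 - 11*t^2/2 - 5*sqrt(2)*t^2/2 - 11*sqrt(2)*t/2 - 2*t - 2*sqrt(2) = (t - 4)*(t + 1/2)*(t + 1)*(t + sqrt(2))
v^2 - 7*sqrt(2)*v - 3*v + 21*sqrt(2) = (v - 3)*(v - 7*sqrt(2))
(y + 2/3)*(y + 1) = y^2 + 5*y/3 + 2/3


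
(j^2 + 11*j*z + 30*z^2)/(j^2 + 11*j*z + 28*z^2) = (j^2 + 11*j*z + 30*z^2)/(j^2 + 11*j*z + 28*z^2)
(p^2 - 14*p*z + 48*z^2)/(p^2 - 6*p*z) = (p - 8*z)/p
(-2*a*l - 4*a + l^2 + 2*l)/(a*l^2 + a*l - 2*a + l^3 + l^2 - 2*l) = (-2*a + l)/(a*l - a + l^2 - l)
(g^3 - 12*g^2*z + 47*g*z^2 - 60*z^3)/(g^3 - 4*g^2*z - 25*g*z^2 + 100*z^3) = (g - 3*z)/(g + 5*z)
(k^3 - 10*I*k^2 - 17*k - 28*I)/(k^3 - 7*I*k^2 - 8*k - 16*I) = (k - 7*I)/(k - 4*I)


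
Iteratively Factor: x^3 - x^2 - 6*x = (x)*(x^2 - x - 6) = x*(x - 3)*(x + 2)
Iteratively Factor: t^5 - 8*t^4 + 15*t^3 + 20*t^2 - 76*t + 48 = (t - 4)*(t^4 - 4*t^3 - t^2 + 16*t - 12) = (t - 4)*(t + 2)*(t^3 - 6*t^2 + 11*t - 6) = (t - 4)*(t - 1)*(t + 2)*(t^2 - 5*t + 6) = (t - 4)*(t - 2)*(t - 1)*(t + 2)*(t - 3)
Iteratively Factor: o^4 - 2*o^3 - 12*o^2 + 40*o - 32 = (o - 2)*(o^3 - 12*o + 16) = (o - 2)^2*(o^2 + 2*o - 8) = (o - 2)^2*(o + 4)*(o - 2)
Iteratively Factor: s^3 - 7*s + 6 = (s + 3)*(s^2 - 3*s + 2) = (s - 2)*(s + 3)*(s - 1)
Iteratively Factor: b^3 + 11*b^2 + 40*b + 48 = (b + 3)*(b^2 + 8*b + 16) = (b + 3)*(b + 4)*(b + 4)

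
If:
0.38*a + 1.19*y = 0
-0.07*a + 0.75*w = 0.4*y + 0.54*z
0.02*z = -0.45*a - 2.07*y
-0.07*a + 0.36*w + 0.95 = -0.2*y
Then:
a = -0.37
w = -2.78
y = 0.12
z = -3.90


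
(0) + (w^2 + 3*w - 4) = w^2 + 3*w - 4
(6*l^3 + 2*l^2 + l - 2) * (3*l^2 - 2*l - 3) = 18*l^5 - 6*l^4 - 19*l^3 - 14*l^2 + l + 6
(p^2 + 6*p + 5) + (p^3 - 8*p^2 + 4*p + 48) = p^3 - 7*p^2 + 10*p + 53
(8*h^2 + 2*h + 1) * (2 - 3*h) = -24*h^3 + 10*h^2 + h + 2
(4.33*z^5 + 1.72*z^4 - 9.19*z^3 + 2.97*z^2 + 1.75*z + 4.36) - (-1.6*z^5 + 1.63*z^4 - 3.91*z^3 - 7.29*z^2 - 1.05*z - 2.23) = 5.93*z^5 + 0.0900000000000001*z^4 - 5.28*z^3 + 10.26*z^2 + 2.8*z + 6.59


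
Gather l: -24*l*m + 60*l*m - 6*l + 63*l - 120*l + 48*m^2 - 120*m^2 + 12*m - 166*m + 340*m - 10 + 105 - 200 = l*(36*m - 63) - 72*m^2 + 186*m - 105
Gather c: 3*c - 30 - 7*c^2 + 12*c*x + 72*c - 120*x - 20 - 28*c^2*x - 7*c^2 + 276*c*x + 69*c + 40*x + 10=c^2*(-28*x - 14) + c*(288*x + 144) - 80*x - 40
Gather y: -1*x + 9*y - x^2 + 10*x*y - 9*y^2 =-x^2 - x - 9*y^2 + y*(10*x + 9)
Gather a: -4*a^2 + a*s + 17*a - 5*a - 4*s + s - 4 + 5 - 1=-4*a^2 + a*(s + 12) - 3*s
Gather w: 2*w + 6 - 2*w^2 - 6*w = -2*w^2 - 4*w + 6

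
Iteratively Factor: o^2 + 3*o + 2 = (o + 2)*(o + 1)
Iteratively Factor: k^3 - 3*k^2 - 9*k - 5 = (k + 1)*(k^2 - 4*k - 5) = (k + 1)^2*(k - 5)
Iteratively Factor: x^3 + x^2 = (x)*(x^2 + x) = x*(x + 1)*(x)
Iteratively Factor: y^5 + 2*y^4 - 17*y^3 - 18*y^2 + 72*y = (y - 3)*(y^4 + 5*y^3 - 2*y^2 - 24*y) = (y - 3)*(y + 3)*(y^3 + 2*y^2 - 8*y) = y*(y - 3)*(y + 3)*(y^2 + 2*y - 8) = y*(y - 3)*(y + 3)*(y + 4)*(y - 2)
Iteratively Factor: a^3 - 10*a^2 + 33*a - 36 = (a - 4)*(a^2 - 6*a + 9) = (a - 4)*(a - 3)*(a - 3)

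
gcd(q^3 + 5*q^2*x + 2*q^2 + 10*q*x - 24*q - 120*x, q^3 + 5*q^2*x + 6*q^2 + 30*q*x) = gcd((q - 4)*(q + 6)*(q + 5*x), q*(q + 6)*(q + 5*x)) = q^2 + 5*q*x + 6*q + 30*x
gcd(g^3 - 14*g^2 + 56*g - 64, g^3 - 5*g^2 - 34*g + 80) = g^2 - 10*g + 16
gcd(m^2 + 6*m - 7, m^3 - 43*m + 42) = m^2 + 6*m - 7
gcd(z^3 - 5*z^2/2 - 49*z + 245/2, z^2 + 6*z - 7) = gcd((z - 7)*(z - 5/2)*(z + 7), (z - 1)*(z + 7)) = z + 7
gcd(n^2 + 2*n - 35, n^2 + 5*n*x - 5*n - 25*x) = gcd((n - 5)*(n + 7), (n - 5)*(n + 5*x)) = n - 5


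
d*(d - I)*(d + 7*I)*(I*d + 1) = I*d^4 - 5*d^3 + 13*I*d^2 + 7*d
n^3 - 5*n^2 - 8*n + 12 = (n - 6)*(n - 1)*(n + 2)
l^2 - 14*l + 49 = (l - 7)^2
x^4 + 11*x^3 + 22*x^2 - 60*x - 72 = (x - 2)*(x + 1)*(x + 6)^2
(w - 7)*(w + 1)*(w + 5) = w^3 - w^2 - 37*w - 35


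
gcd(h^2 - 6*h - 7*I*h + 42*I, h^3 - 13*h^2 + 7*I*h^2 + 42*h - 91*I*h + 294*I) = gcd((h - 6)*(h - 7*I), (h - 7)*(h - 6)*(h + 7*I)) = h - 6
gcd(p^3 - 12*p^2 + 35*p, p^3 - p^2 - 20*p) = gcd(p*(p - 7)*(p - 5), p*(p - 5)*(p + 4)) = p^2 - 5*p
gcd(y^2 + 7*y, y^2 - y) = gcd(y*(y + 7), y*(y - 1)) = y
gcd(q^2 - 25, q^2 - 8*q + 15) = q - 5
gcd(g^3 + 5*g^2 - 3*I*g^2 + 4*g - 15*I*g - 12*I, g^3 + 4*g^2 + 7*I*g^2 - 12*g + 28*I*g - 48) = g + 4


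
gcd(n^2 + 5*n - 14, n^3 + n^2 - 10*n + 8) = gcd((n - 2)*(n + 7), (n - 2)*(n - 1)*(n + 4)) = n - 2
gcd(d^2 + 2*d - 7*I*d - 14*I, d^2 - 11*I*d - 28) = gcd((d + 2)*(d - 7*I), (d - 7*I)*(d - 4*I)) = d - 7*I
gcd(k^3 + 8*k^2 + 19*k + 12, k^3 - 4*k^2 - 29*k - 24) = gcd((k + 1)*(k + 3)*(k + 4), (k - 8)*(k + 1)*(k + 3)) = k^2 + 4*k + 3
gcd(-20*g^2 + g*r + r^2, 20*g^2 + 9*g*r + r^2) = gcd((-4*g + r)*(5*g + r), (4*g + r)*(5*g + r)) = 5*g + r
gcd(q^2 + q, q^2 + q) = q^2 + q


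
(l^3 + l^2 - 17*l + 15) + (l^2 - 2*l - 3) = l^3 + 2*l^2 - 19*l + 12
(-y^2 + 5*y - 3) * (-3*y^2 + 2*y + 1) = 3*y^4 - 17*y^3 + 18*y^2 - y - 3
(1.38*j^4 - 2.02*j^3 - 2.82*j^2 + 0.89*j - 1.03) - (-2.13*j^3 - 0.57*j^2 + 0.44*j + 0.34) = 1.38*j^4 + 0.11*j^3 - 2.25*j^2 + 0.45*j - 1.37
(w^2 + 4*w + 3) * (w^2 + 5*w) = w^4 + 9*w^3 + 23*w^2 + 15*w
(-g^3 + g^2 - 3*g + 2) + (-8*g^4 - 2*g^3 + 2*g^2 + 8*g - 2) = -8*g^4 - 3*g^3 + 3*g^2 + 5*g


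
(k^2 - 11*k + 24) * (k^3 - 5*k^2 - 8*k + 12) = k^5 - 16*k^4 + 71*k^3 - 20*k^2 - 324*k + 288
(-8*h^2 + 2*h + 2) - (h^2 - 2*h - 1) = -9*h^2 + 4*h + 3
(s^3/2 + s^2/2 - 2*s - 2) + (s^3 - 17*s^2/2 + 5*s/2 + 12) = 3*s^3/2 - 8*s^2 + s/2 + 10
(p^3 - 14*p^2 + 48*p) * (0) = 0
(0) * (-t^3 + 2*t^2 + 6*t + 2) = 0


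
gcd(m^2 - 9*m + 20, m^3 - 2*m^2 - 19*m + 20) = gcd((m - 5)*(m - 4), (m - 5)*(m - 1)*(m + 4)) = m - 5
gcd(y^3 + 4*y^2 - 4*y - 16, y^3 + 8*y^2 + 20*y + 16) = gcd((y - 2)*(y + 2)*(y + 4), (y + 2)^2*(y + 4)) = y^2 + 6*y + 8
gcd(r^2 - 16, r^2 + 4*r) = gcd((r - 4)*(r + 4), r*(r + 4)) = r + 4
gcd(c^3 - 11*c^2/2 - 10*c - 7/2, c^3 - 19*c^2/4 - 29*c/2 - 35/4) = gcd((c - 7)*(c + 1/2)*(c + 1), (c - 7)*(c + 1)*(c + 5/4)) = c^2 - 6*c - 7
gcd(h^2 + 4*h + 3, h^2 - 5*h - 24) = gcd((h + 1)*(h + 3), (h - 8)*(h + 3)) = h + 3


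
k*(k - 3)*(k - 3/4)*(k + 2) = k^4 - 7*k^3/4 - 21*k^2/4 + 9*k/2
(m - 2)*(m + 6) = m^2 + 4*m - 12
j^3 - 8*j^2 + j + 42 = (j - 7)*(j - 3)*(j + 2)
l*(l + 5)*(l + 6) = l^3 + 11*l^2 + 30*l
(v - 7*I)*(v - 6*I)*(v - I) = v^3 - 14*I*v^2 - 55*v + 42*I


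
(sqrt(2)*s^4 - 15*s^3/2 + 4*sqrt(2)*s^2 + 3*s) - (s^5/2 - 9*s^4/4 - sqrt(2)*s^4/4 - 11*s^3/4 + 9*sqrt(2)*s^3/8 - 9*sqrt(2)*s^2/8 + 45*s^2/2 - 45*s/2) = -s^5/2 + 5*sqrt(2)*s^4/4 + 9*s^4/4 - 19*s^3/4 - 9*sqrt(2)*s^3/8 - 45*s^2/2 + 41*sqrt(2)*s^2/8 + 51*s/2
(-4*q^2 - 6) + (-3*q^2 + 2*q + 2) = -7*q^2 + 2*q - 4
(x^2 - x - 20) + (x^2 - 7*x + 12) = 2*x^2 - 8*x - 8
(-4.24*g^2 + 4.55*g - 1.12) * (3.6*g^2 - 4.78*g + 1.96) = -15.264*g^4 + 36.6472*g^3 - 34.0914*g^2 + 14.2716*g - 2.1952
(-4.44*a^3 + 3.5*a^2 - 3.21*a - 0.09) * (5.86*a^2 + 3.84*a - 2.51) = -26.0184*a^5 + 3.4604*a^4 + 5.7738*a^3 - 21.6388*a^2 + 7.7115*a + 0.2259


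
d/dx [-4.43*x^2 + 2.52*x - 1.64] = 2.52 - 8.86*x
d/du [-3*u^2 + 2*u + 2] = 2 - 6*u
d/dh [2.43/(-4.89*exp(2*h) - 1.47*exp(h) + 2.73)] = (23.7654*exp(h) + 3.5721)*exp(h)/(4.89*exp(2*h) + 1.47*exp(h) - 2.73)^2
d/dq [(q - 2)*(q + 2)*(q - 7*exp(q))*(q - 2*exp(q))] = -9*q^3*exp(q) + 4*q^3 + 28*q^2*exp(2*q) - 27*q^2*exp(q) + 28*q*exp(2*q) + 36*q*exp(q) - 8*q - 112*exp(2*q) + 36*exp(q)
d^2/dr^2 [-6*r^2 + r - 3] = -12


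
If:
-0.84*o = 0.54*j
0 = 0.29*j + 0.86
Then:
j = -2.97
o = 1.91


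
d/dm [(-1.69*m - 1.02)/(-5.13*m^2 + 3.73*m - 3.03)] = (-8.6697*m^2 - 10.4652*m + 8.9253)/(26.3169*m^4 - 38.2698*m^3 + 45.0007*m^2 - 22.6038*m + 9.1809)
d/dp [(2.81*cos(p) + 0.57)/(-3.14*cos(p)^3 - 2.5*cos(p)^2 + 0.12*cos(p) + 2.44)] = -(17.6468*cos(p)^3 + 12.3944*cos(p)^2 + 2.85*cos(p) + 6.788)*sin(p)/(3.14*cos(p)^3 + 2.5*cos(p)^2 - 0.12*cos(p) - 2.44)^2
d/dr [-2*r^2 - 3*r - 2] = -4*r - 3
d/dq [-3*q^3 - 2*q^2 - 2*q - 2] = -9*q^2 - 4*q - 2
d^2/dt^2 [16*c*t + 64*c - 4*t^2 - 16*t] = -8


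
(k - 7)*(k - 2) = k^2 - 9*k + 14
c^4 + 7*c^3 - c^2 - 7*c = c*(c - 1)*(c + 1)*(c + 7)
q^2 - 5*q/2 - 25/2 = (q - 5)*(q + 5/2)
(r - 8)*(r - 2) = r^2 - 10*r + 16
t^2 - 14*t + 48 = (t - 8)*(t - 6)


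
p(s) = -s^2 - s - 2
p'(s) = -2*s - 1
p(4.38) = -25.56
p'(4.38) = -9.76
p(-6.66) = -39.70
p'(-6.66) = 12.32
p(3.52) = -17.91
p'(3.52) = -8.04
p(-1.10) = -2.11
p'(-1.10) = 1.20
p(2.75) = -12.31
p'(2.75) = -6.50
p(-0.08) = -1.93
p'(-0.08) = -0.84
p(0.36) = -2.49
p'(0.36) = -1.72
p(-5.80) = -29.84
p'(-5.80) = 10.60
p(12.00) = -158.00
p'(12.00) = -25.00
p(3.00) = -14.00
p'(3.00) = -7.00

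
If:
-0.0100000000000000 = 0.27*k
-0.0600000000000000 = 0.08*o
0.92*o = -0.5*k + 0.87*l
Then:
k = -0.04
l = -0.81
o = -0.75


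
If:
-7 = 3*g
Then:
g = -7/3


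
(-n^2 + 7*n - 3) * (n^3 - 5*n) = -n^5 + 7*n^4 + 2*n^3 - 35*n^2 + 15*n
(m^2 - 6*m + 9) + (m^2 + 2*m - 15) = 2*m^2 - 4*m - 6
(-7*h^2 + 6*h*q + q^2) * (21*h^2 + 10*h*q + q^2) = -147*h^4 + 56*h^3*q + 74*h^2*q^2 + 16*h*q^3 + q^4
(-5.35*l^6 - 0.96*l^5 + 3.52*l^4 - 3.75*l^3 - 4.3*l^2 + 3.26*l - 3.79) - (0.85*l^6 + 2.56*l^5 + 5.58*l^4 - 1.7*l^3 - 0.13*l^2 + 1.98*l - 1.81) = -6.2*l^6 - 3.52*l^5 - 2.06*l^4 - 2.05*l^3 - 4.17*l^2 + 1.28*l - 1.98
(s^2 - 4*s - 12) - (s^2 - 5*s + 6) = s - 18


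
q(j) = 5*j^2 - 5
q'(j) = 10*j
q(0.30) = -4.55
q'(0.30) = 3.00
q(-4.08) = 78.23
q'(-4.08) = -40.80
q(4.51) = 96.70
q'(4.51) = 45.10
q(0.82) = -1.64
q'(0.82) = 8.20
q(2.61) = 29.06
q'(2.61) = 26.10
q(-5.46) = 144.06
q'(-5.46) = -54.60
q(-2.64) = 29.85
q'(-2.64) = -26.40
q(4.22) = 84.04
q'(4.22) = 42.20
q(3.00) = 40.00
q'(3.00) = 30.00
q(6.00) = 175.00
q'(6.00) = 60.00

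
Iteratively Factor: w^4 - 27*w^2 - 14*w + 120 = (w - 5)*(w^3 + 5*w^2 - 2*w - 24) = (w - 5)*(w + 3)*(w^2 + 2*w - 8) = (w - 5)*(w + 3)*(w + 4)*(w - 2)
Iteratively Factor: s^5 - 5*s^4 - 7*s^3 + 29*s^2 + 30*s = (s - 3)*(s^4 - 2*s^3 - 13*s^2 - 10*s) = (s - 3)*(s + 1)*(s^3 - 3*s^2 - 10*s) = (s - 5)*(s - 3)*(s + 1)*(s^2 + 2*s) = s*(s - 5)*(s - 3)*(s + 1)*(s + 2)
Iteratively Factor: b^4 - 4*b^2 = (b - 2)*(b^3 + 2*b^2) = b*(b - 2)*(b^2 + 2*b) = b*(b - 2)*(b + 2)*(b)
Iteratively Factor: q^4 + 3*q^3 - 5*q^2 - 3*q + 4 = (q - 1)*(q^3 + 4*q^2 - q - 4) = (q - 1)^2*(q^2 + 5*q + 4) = (q - 1)^2*(q + 1)*(q + 4)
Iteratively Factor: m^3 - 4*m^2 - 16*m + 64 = (m - 4)*(m^2 - 16) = (m - 4)^2*(m + 4)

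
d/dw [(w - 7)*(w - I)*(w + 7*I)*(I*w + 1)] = 4*I*w^3 + w^2*(-15 - 21*I) + w*(70 + 26*I) + 7 - 91*I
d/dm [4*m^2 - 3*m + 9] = 8*m - 3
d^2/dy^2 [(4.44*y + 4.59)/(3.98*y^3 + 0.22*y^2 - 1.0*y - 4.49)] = (421.988256*y^5 + 895.815216*y^4 + 100.076256*y^3 + 843.847992*y^2 + 512.4015*y - 21.623196)/(63.044792*y^9 + 10.454664*y^8 - 46.943304*y^7 - 218.61314*y^6 - 11.793864*y^5 + 107.229252*y^4 + 245.638394*y^3 - 0.164333999999997*y^2 - 60.4803*y - 90.518849)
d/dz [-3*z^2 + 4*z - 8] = 4 - 6*z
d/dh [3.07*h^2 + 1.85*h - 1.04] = 6.14*h + 1.85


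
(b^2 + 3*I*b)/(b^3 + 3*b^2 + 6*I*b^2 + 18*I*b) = (b + 3*I)/(b^2 + b*(3 + 6*I) + 18*I)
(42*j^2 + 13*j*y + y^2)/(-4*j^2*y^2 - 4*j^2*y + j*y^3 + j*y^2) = (42*j^2 + 13*j*y + y^2)/(j*y*(-4*j*y - 4*j + y^2 + y))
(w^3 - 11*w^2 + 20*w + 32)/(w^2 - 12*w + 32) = w + 1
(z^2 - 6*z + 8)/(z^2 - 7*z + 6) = (z^2 - 6*z + 8)/(z^2 - 7*z + 6)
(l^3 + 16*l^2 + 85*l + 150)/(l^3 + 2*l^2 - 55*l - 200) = (l + 6)/(l - 8)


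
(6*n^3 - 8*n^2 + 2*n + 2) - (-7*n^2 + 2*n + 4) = 6*n^3 - n^2 - 2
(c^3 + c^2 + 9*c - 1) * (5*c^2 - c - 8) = 5*c^5 + 4*c^4 + 36*c^3 - 22*c^2 - 71*c + 8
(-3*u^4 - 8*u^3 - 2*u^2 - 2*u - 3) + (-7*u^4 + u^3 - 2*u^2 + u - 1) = -10*u^4 - 7*u^3 - 4*u^2 - u - 4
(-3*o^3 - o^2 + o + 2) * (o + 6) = -3*o^4 - 19*o^3 - 5*o^2 + 8*o + 12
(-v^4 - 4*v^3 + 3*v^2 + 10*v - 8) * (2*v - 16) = -2*v^5 + 8*v^4 + 70*v^3 - 28*v^2 - 176*v + 128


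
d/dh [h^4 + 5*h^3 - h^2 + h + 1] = 4*h^3 + 15*h^2 - 2*h + 1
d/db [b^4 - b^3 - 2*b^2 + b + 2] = 4*b^3 - 3*b^2 - 4*b + 1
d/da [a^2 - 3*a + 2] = 2*a - 3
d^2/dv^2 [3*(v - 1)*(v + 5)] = 6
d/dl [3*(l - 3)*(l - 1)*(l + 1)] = 9*l^2 - 18*l - 3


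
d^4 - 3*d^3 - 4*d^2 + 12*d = d*(d - 3)*(d - 2)*(d + 2)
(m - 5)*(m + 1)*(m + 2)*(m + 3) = m^4 + m^3 - 19*m^2 - 49*m - 30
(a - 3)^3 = a^3 - 9*a^2 + 27*a - 27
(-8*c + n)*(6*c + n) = -48*c^2 - 2*c*n + n^2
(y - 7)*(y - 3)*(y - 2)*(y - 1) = y^4 - 13*y^3 + 53*y^2 - 83*y + 42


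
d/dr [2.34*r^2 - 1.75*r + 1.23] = 4.68*r - 1.75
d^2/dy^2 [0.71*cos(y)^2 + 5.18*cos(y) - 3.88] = -5.18*cos(y) - 1.42*cos(2*y)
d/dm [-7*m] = -7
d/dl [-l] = -1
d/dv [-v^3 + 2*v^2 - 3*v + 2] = -3*v^2 + 4*v - 3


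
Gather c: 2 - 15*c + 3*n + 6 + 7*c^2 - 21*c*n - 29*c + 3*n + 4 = 7*c^2 + c*(-21*n - 44) + 6*n + 12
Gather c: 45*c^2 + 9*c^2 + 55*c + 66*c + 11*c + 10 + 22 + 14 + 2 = 54*c^2 + 132*c + 48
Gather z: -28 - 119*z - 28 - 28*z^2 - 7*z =-28*z^2 - 126*z - 56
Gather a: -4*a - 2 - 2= -4*a - 4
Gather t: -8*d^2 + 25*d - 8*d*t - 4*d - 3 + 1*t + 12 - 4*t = -8*d^2 + 21*d + t*(-8*d - 3) + 9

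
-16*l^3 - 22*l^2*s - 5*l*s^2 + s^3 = (-8*l + s)*(l + s)*(2*l + s)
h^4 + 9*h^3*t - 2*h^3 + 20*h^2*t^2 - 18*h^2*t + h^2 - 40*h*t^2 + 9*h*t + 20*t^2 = (h - 1)^2*(h + 4*t)*(h + 5*t)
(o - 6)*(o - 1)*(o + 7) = o^3 - 43*o + 42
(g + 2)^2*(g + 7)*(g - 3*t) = g^4 - 3*g^3*t + 11*g^3 - 33*g^2*t + 32*g^2 - 96*g*t + 28*g - 84*t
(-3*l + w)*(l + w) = -3*l^2 - 2*l*w + w^2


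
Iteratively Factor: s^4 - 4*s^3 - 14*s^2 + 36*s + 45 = (s - 3)*(s^3 - s^2 - 17*s - 15) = (s - 3)*(s + 3)*(s^2 - 4*s - 5) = (s - 3)*(s + 1)*(s + 3)*(s - 5)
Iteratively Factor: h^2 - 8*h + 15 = (h - 3)*(h - 5)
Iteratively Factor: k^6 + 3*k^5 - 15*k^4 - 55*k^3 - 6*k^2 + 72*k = (k + 3)*(k^5 - 15*k^3 - 10*k^2 + 24*k) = (k + 3)^2*(k^4 - 3*k^3 - 6*k^2 + 8*k) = k*(k + 3)^2*(k^3 - 3*k^2 - 6*k + 8) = k*(k - 4)*(k + 3)^2*(k^2 + k - 2) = k*(k - 4)*(k - 1)*(k + 3)^2*(k + 2)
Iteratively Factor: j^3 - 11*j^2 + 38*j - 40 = (j - 2)*(j^2 - 9*j + 20) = (j - 4)*(j - 2)*(j - 5)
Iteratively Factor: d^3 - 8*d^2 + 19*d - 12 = (d - 1)*(d^2 - 7*d + 12) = (d - 4)*(d - 1)*(d - 3)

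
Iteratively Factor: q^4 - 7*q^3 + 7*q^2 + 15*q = (q + 1)*(q^3 - 8*q^2 + 15*q) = (q - 5)*(q + 1)*(q^2 - 3*q) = q*(q - 5)*(q + 1)*(q - 3)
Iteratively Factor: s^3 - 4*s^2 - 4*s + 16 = (s - 4)*(s^2 - 4) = (s - 4)*(s - 2)*(s + 2)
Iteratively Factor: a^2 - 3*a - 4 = (a - 4)*(a + 1)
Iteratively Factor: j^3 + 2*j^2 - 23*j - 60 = (j + 4)*(j^2 - 2*j - 15) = (j - 5)*(j + 4)*(j + 3)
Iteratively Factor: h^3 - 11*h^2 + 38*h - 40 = (h - 4)*(h^2 - 7*h + 10) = (h - 5)*(h - 4)*(h - 2)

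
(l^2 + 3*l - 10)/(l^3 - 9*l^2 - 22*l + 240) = (l - 2)/(l^2 - 14*l + 48)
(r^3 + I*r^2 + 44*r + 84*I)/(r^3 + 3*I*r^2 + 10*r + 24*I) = (r^2 - I*r + 42)/(r^2 + I*r + 12)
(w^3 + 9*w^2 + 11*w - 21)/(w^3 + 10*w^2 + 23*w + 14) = (w^2 + 2*w - 3)/(w^2 + 3*w + 2)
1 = 1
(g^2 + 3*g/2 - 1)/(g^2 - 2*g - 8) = (g - 1/2)/(g - 4)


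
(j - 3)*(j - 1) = j^2 - 4*j + 3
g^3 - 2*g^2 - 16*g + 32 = (g - 4)*(g - 2)*(g + 4)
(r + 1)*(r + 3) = r^2 + 4*r + 3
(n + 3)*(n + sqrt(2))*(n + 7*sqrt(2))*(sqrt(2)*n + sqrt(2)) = sqrt(2)*n^4 + 4*sqrt(2)*n^3 + 16*n^3 + 17*sqrt(2)*n^2 + 64*n^2 + 48*n + 56*sqrt(2)*n + 42*sqrt(2)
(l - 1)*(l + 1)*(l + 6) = l^3 + 6*l^2 - l - 6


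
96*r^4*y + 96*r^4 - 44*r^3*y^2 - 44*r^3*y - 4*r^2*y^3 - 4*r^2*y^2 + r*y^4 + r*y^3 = (-8*r + y)*(-2*r + y)*(6*r + y)*(r*y + r)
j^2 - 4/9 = (j - 2/3)*(j + 2/3)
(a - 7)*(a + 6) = a^2 - a - 42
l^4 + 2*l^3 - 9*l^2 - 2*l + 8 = (l - 2)*(l - 1)*(l + 1)*(l + 4)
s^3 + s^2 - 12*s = s*(s - 3)*(s + 4)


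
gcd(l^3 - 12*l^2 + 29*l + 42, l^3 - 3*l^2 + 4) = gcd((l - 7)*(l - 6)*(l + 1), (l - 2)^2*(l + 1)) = l + 1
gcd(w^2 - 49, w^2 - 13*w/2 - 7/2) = w - 7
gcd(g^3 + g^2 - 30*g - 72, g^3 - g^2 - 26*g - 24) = g^2 - 2*g - 24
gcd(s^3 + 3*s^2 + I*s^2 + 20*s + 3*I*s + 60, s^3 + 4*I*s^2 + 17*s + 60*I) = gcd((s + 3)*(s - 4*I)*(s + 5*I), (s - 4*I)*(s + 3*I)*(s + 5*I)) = s^2 + I*s + 20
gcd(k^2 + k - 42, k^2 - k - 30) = k - 6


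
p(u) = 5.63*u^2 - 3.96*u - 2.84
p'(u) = 11.26*u - 3.96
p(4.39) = 88.28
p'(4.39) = 45.47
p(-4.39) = 123.05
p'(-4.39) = -53.39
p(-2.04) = 28.67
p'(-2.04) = -26.93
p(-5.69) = 201.97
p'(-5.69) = -68.03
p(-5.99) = 222.89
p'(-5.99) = -71.41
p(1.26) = 1.11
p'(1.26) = 10.23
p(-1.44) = 14.54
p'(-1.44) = -20.17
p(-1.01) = 6.90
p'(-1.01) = -15.33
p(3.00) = 35.95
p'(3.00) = 29.82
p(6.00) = 176.08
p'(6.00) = 63.60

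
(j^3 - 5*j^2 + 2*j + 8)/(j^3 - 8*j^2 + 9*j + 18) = (j^2 - 6*j + 8)/(j^2 - 9*j + 18)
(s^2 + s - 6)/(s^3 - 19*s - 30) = (s - 2)/(s^2 - 3*s - 10)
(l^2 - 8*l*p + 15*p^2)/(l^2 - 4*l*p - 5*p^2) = (l - 3*p)/(l + p)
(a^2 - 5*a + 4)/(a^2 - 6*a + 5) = (a - 4)/(a - 5)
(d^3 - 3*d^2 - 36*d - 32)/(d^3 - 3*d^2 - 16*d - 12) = (d^2 - 4*d - 32)/(d^2 - 4*d - 12)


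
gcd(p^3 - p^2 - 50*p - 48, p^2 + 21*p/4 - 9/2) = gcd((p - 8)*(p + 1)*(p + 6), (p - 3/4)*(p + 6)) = p + 6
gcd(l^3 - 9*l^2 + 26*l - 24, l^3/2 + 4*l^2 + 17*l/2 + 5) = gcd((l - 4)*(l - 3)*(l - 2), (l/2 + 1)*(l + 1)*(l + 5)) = 1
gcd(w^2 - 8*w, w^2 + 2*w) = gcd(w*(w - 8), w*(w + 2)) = w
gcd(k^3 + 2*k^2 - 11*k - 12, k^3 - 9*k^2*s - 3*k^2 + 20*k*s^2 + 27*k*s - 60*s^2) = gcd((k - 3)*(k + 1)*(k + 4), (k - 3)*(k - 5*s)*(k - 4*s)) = k - 3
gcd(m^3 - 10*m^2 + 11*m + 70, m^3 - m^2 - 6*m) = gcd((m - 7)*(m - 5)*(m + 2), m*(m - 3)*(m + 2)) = m + 2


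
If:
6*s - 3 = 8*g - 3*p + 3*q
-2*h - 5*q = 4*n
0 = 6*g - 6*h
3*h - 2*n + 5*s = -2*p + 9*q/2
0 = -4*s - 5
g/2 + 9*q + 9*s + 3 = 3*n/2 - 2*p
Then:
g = -9/112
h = -9/112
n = -1529/11536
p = 19749/5768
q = 797/5768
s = -5/4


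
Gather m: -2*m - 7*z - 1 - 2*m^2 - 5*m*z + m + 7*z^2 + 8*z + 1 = -2*m^2 + m*(-5*z - 1) + 7*z^2 + z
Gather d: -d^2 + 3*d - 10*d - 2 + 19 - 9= -d^2 - 7*d + 8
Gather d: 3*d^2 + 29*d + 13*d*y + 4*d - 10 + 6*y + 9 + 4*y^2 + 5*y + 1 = 3*d^2 + d*(13*y + 33) + 4*y^2 + 11*y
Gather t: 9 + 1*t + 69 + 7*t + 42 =8*t + 120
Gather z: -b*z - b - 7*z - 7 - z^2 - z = -b - z^2 + z*(-b - 8) - 7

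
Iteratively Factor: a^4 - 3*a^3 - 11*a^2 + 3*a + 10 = (a - 5)*(a^3 + 2*a^2 - a - 2) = (a - 5)*(a + 2)*(a^2 - 1) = (a - 5)*(a - 1)*(a + 2)*(a + 1)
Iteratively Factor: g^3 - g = (g + 1)*(g^2 - g) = (g - 1)*(g + 1)*(g)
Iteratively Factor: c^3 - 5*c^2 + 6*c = (c - 2)*(c^2 - 3*c) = c*(c - 2)*(c - 3)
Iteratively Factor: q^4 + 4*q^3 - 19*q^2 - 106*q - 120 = (q + 2)*(q^3 + 2*q^2 - 23*q - 60) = (q + 2)*(q + 4)*(q^2 - 2*q - 15) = (q - 5)*(q + 2)*(q + 4)*(q + 3)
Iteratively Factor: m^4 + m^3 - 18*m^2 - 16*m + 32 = (m + 2)*(m^3 - m^2 - 16*m + 16) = (m - 4)*(m + 2)*(m^2 + 3*m - 4) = (m - 4)*(m + 2)*(m + 4)*(m - 1)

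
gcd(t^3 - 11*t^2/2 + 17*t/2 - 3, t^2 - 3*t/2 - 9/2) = t - 3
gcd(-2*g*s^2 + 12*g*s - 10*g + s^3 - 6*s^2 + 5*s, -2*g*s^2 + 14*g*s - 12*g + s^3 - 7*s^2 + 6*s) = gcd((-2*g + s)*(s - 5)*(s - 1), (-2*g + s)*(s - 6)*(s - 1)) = -2*g*s + 2*g + s^2 - s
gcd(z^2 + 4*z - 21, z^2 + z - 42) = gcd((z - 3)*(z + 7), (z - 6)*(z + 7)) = z + 7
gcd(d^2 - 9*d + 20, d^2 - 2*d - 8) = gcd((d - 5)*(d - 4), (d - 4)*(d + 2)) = d - 4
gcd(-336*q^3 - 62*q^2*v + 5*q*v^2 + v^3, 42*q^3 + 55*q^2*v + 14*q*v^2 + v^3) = 42*q^2 + 13*q*v + v^2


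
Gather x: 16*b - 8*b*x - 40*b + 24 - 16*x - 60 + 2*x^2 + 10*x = -24*b + 2*x^2 + x*(-8*b - 6) - 36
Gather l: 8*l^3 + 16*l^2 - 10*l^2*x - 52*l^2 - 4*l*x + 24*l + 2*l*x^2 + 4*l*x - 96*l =8*l^3 + l^2*(-10*x - 36) + l*(2*x^2 - 72)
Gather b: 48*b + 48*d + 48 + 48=48*b + 48*d + 96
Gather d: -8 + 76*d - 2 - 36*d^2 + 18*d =-36*d^2 + 94*d - 10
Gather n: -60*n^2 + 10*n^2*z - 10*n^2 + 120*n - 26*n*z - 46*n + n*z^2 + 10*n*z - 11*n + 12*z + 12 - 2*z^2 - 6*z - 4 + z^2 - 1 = n^2*(10*z - 70) + n*(z^2 - 16*z + 63) - z^2 + 6*z + 7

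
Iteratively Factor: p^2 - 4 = (p + 2)*(p - 2)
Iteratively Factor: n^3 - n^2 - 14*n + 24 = (n - 3)*(n^2 + 2*n - 8) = (n - 3)*(n + 4)*(n - 2)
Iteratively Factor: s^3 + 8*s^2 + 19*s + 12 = (s + 3)*(s^2 + 5*s + 4) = (s + 1)*(s + 3)*(s + 4)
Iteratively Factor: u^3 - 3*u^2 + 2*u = (u)*(u^2 - 3*u + 2) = u*(u - 1)*(u - 2)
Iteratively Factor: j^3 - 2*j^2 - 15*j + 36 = (j - 3)*(j^2 + j - 12) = (j - 3)*(j + 4)*(j - 3)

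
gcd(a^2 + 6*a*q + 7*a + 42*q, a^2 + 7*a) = a + 7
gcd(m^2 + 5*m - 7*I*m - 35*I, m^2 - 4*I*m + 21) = m - 7*I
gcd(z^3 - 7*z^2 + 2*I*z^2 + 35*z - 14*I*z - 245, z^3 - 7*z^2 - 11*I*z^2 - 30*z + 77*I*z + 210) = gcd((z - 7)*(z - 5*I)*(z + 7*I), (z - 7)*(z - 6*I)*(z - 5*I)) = z^2 + z*(-7 - 5*I) + 35*I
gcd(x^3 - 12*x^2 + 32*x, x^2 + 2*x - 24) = x - 4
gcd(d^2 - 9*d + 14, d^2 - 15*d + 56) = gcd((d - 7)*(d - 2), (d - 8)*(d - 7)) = d - 7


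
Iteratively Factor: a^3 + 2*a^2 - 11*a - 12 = (a + 4)*(a^2 - 2*a - 3) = (a - 3)*(a + 4)*(a + 1)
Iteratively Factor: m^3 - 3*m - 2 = (m + 1)*(m^2 - m - 2) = (m - 2)*(m + 1)*(m + 1)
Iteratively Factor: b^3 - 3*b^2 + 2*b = (b - 2)*(b^2 - b) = b*(b - 2)*(b - 1)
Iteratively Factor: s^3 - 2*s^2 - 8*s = (s + 2)*(s^2 - 4*s) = s*(s + 2)*(s - 4)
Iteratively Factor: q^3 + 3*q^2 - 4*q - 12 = (q - 2)*(q^2 + 5*q + 6) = (q - 2)*(q + 2)*(q + 3)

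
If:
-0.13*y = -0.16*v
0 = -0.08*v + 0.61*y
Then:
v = 0.00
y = 0.00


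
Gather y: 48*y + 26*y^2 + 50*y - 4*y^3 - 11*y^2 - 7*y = -4*y^3 + 15*y^2 + 91*y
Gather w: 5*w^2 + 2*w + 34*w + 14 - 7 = 5*w^2 + 36*w + 7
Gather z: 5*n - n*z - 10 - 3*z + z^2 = 5*n + z^2 + z*(-n - 3) - 10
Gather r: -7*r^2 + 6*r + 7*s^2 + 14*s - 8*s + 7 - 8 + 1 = -7*r^2 + 6*r + 7*s^2 + 6*s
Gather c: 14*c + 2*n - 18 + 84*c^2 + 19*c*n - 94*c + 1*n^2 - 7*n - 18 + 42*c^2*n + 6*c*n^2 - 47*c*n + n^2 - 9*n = c^2*(42*n + 84) + c*(6*n^2 - 28*n - 80) + 2*n^2 - 14*n - 36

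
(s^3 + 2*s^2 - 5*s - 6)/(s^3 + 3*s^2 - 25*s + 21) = (s^3 + 2*s^2 - 5*s - 6)/(s^3 + 3*s^2 - 25*s + 21)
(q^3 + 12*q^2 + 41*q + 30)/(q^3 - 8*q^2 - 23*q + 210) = (q^2 + 7*q + 6)/(q^2 - 13*q + 42)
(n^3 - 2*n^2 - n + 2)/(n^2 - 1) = n - 2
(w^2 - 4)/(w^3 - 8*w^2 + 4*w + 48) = (w - 2)/(w^2 - 10*w + 24)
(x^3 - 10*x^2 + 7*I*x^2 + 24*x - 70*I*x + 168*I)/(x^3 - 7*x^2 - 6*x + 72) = (x + 7*I)/(x + 3)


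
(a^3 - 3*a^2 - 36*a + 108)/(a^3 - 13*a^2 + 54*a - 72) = (a + 6)/(a - 4)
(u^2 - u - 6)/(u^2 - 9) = (u + 2)/(u + 3)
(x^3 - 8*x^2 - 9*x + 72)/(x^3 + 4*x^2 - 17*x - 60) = (x^2 - 11*x + 24)/(x^2 + x - 20)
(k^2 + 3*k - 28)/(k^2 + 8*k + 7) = (k - 4)/(k + 1)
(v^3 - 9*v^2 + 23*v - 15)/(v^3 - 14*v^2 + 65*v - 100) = (v^2 - 4*v + 3)/(v^2 - 9*v + 20)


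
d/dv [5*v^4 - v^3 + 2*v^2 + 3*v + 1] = 20*v^3 - 3*v^2 + 4*v + 3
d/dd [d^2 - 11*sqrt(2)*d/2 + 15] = 2*d - 11*sqrt(2)/2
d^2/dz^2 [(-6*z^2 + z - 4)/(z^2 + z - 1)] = 2*(7*z^3 - 30*z^2 - 9*z - 13)/(z^6 + 3*z^5 - 5*z^3 + 3*z - 1)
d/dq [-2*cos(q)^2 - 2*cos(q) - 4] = 2*sin(q) + 2*sin(2*q)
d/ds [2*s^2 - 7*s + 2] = 4*s - 7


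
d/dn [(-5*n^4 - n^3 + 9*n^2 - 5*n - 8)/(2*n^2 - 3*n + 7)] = (-20*n^5 + 43*n^4 - 134*n^3 - 38*n^2 + 158*n - 59)/(4*n^4 - 12*n^3 + 37*n^2 - 42*n + 49)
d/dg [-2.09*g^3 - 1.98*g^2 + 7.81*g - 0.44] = -6.27*g^2 - 3.96*g + 7.81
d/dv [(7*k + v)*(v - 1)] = 7*k + 2*v - 1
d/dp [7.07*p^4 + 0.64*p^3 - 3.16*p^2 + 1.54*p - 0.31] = 28.28*p^3 + 1.92*p^2 - 6.32*p + 1.54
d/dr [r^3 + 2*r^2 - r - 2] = 3*r^2 + 4*r - 1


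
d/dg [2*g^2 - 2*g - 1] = 4*g - 2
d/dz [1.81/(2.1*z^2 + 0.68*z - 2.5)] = (-7.602*z - 1.2308)/(2.1*z^2 + 0.68*z - 2.5)^2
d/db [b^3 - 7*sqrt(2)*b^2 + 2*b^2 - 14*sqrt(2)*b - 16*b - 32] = 3*b^2 - 14*sqrt(2)*b + 4*b - 14*sqrt(2) - 16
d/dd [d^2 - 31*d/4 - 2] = 2*d - 31/4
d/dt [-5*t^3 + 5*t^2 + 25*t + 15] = -15*t^2 + 10*t + 25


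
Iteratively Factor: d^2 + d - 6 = (d + 3)*(d - 2)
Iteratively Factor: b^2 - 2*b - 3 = (b - 3)*(b + 1)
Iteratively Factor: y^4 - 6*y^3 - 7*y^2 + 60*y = (y + 3)*(y^3 - 9*y^2 + 20*y) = y*(y + 3)*(y^2 - 9*y + 20) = y*(y - 4)*(y + 3)*(y - 5)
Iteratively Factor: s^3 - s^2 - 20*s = (s - 5)*(s^2 + 4*s) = (s - 5)*(s + 4)*(s)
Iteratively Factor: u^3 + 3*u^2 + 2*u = (u + 1)*(u^2 + 2*u) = (u + 1)*(u + 2)*(u)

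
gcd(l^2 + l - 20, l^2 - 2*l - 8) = l - 4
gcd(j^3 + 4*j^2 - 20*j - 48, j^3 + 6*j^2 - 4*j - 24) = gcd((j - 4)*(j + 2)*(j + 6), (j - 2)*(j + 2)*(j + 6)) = j^2 + 8*j + 12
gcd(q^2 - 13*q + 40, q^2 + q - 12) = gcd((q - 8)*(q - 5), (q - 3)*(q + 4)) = 1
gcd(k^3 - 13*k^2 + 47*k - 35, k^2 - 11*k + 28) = k - 7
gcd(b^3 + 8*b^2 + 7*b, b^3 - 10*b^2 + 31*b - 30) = 1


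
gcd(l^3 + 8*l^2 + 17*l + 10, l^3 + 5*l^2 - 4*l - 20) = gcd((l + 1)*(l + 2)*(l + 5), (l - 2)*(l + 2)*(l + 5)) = l^2 + 7*l + 10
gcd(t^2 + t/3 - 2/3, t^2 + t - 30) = 1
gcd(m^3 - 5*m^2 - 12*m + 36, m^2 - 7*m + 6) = m - 6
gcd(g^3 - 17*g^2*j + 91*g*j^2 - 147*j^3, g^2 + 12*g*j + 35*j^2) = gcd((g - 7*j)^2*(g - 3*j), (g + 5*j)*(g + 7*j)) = 1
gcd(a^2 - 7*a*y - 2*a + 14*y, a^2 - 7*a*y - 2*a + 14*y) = -a^2 + 7*a*y + 2*a - 14*y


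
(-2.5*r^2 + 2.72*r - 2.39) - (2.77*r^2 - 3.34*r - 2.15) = -5.27*r^2 + 6.06*r - 0.24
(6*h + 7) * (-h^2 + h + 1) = -6*h^3 - h^2 + 13*h + 7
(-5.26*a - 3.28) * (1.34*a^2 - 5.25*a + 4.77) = -7.0484*a^3 + 23.2198*a^2 - 7.8702*a - 15.6456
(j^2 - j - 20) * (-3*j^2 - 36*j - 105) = -3*j^4 - 33*j^3 - 9*j^2 + 825*j + 2100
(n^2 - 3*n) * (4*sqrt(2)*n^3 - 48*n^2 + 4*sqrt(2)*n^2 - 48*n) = 4*sqrt(2)*n^5 - 48*n^4 - 8*sqrt(2)*n^4 - 12*sqrt(2)*n^3 + 96*n^3 + 144*n^2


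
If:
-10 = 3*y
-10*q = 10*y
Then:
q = 10/3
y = -10/3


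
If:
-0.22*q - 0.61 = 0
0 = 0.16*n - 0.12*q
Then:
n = -2.08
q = -2.77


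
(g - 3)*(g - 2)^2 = g^3 - 7*g^2 + 16*g - 12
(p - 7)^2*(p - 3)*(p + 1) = p^4 - 16*p^3 + 74*p^2 - 56*p - 147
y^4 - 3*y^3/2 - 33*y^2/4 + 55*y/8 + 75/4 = (y - 5/2)^2*(y + 3/2)*(y + 2)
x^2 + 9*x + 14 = (x + 2)*(x + 7)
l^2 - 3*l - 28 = (l - 7)*(l + 4)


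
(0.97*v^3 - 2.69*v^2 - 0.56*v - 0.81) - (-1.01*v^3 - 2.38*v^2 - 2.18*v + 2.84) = 1.98*v^3 - 0.31*v^2 + 1.62*v - 3.65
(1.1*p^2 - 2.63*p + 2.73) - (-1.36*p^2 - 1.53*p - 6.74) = 2.46*p^2 - 1.1*p + 9.47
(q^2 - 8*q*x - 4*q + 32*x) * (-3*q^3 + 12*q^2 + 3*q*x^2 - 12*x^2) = -3*q^5 + 24*q^4*x + 24*q^4 + 3*q^3*x^2 - 192*q^3*x - 48*q^3 - 24*q^2*x^3 - 24*q^2*x^2 + 384*q^2*x + 192*q*x^3 + 48*q*x^2 - 384*x^3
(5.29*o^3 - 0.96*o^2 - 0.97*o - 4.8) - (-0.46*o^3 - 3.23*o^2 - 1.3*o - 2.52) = 5.75*o^3 + 2.27*o^2 + 0.33*o - 2.28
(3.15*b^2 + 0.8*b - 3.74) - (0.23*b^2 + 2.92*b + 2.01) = 2.92*b^2 - 2.12*b - 5.75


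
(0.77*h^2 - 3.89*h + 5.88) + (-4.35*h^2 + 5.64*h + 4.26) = -3.58*h^2 + 1.75*h + 10.14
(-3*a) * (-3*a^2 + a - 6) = 9*a^3 - 3*a^2 + 18*a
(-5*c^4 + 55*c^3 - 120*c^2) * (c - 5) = -5*c^5 + 80*c^4 - 395*c^3 + 600*c^2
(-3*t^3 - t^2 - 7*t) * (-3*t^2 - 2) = 9*t^5 + 3*t^4 + 27*t^3 + 2*t^2 + 14*t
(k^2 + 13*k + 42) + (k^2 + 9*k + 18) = 2*k^2 + 22*k + 60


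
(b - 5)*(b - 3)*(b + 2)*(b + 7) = b^4 + b^3 - 43*b^2 + 23*b + 210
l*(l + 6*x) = l^2 + 6*l*x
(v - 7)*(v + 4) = v^2 - 3*v - 28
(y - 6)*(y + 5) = y^2 - y - 30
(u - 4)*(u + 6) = u^2 + 2*u - 24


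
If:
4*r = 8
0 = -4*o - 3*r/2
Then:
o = -3/4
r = 2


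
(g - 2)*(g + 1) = g^2 - g - 2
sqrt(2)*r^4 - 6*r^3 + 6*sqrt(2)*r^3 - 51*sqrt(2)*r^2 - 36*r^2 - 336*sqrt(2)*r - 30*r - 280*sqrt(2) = (r + 5)*(r - 7*sqrt(2))*(r + 4*sqrt(2))*(sqrt(2)*r + sqrt(2))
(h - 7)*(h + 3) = h^2 - 4*h - 21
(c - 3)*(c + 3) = c^2 - 9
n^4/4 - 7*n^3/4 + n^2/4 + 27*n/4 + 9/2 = (n/2 + 1/2)^2*(n - 6)*(n - 3)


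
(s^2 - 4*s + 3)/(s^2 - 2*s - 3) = (s - 1)/(s + 1)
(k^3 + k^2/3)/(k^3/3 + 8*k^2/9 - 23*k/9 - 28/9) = k^2*(9*k + 3)/(3*k^3 + 8*k^2 - 23*k - 28)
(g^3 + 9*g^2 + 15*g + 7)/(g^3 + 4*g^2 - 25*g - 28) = (g + 1)/(g - 4)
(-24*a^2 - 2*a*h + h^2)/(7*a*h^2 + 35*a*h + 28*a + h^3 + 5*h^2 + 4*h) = (-24*a^2 - 2*a*h + h^2)/(7*a*h^2 + 35*a*h + 28*a + h^3 + 5*h^2 + 4*h)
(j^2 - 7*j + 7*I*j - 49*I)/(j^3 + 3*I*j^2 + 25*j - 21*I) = (j - 7)/(j^2 - 4*I*j - 3)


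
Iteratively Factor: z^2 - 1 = (z + 1)*(z - 1)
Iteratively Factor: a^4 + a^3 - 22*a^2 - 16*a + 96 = (a + 3)*(a^3 - 2*a^2 - 16*a + 32) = (a - 2)*(a + 3)*(a^2 - 16) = (a - 4)*(a - 2)*(a + 3)*(a + 4)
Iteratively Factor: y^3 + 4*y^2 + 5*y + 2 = (y + 2)*(y^2 + 2*y + 1) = (y + 1)*(y + 2)*(y + 1)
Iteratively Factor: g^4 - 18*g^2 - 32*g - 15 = (g - 5)*(g^3 + 5*g^2 + 7*g + 3) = (g - 5)*(g + 1)*(g^2 + 4*g + 3) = (g - 5)*(g + 1)^2*(g + 3)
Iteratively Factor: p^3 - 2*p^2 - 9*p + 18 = (p + 3)*(p^2 - 5*p + 6) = (p - 3)*(p + 3)*(p - 2)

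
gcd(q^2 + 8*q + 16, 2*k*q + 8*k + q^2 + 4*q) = q + 4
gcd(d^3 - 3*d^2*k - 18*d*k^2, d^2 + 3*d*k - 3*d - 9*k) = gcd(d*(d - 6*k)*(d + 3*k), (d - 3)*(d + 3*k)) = d + 3*k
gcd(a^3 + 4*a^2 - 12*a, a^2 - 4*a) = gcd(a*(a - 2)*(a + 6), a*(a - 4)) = a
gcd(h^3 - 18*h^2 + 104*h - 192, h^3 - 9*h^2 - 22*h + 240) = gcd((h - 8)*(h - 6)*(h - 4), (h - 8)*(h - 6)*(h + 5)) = h^2 - 14*h + 48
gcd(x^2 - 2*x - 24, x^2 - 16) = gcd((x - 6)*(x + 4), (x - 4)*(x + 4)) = x + 4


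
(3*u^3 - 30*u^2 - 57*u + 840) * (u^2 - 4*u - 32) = 3*u^5 - 42*u^4 - 33*u^3 + 2028*u^2 - 1536*u - 26880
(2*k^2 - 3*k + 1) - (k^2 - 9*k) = k^2 + 6*k + 1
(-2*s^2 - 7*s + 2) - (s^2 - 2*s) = -3*s^2 - 5*s + 2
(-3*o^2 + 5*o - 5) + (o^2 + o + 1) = -2*o^2 + 6*o - 4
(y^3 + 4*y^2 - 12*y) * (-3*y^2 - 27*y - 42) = -3*y^5 - 39*y^4 - 114*y^3 + 156*y^2 + 504*y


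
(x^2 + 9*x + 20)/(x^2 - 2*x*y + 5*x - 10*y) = (x + 4)/(x - 2*y)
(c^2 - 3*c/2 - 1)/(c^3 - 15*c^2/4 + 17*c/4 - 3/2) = 2*(2*c + 1)/(4*c^2 - 7*c + 3)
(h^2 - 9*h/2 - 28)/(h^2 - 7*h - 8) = (h + 7/2)/(h + 1)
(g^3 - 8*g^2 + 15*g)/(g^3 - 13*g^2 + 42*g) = (g^2 - 8*g + 15)/(g^2 - 13*g + 42)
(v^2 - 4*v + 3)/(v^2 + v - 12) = (v - 1)/(v + 4)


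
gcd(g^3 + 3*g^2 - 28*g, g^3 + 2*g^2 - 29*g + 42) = g + 7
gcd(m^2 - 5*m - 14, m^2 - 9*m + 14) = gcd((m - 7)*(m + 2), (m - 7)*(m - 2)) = m - 7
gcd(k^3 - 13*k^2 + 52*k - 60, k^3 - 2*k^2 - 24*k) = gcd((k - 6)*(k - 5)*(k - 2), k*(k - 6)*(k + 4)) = k - 6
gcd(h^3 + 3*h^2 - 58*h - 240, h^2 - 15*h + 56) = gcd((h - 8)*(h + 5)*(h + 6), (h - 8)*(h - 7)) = h - 8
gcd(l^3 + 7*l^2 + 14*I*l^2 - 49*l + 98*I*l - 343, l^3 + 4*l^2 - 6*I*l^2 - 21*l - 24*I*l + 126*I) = l + 7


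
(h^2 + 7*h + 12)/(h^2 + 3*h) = (h + 4)/h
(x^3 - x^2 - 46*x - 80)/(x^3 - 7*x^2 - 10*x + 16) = (x + 5)/(x - 1)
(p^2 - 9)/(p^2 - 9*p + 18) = (p + 3)/(p - 6)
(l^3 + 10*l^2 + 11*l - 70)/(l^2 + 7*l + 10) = (l^2 + 5*l - 14)/(l + 2)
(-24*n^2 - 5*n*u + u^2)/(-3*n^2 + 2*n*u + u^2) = (-8*n + u)/(-n + u)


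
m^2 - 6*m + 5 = (m - 5)*(m - 1)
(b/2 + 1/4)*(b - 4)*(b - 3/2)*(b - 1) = b^4/2 - 3*b^3 + 33*b^2/8 - b/8 - 3/2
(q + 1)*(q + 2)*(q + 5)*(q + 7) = q^4 + 15*q^3 + 73*q^2 + 129*q + 70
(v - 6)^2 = v^2 - 12*v + 36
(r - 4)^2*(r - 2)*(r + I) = r^4 - 10*r^3 + I*r^3 + 32*r^2 - 10*I*r^2 - 32*r + 32*I*r - 32*I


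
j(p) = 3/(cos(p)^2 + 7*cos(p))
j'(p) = 3*(2*sin(p)*cos(p) + 7*sin(p))/(cos(p)^2 + 7*cos(p))^2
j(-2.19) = -0.81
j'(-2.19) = -1.03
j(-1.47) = 4.20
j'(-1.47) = -42.10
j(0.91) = 0.64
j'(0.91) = 0.89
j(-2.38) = -0.66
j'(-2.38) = -0.56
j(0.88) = 0.62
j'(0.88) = 0.81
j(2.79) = -0.53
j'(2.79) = 0.16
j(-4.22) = -0.97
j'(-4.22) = 1.68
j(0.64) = 0.48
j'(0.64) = 0.39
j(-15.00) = -0.63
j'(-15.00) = -0.48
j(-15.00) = -0.63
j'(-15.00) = -0.48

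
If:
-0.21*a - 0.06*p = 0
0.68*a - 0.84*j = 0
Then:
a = -0.285714285714286*p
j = -0.231292517006803*p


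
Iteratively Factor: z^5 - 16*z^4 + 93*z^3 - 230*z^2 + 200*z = (z)*(z^4 - 16*z^3 + 93*z^2 - 230*z + 200) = z*(z - 5)*(z^3 - 11*z^2 + 38*z - 40) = z*(z - 5)*(z - 2)*(z^2 - 9*z + 20) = z*(z - 5)^2*(z - 2)*(z - 4)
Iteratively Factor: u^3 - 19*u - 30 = (u + 2)*(u^2 - 2*u - 15) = (u - 5)*(u + 2)*(u + 3)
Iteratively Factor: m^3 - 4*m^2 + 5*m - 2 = (m - 2)*(m^2 - 2*m + 1) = (m - 2)*(m - 1)*(m - 1)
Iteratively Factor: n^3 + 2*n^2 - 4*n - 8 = (n - 2)*(n^2 + 4*n + 4) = (n - 2)*(n + 2)*(n + 2)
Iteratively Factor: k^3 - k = (k + 1)*(k^2 - k) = k*(k + 1)*(k - 1)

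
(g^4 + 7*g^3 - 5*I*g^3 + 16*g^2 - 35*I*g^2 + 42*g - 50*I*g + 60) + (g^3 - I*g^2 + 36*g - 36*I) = g^4 + 8*g^3 - 5*I*g^3 + 16*g^2 - 36*I*g^2 + 78*g - 50*I*g + 60 - 36*I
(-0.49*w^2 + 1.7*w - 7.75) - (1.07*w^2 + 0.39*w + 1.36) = -1.56*w^2 + 1.31*w - 9.11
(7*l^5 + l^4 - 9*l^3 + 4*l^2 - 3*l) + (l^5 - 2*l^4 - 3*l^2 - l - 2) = 8*l^5 - l^4 - 9*l^3 + l^2 - 4*l - 2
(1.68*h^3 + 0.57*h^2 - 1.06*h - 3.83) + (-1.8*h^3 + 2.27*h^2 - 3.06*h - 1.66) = -0.12*h^3 + 2.84*h^2 - 4.12*h - 5.49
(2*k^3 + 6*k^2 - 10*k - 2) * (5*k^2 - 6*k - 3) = 10*k^5 + 18*k^4 - 92*k^3 + 32*k^2 + 42*k + 6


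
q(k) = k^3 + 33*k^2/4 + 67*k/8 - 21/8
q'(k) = 3*k^2 + 33*k/2 + 67/8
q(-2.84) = 17.22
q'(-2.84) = -14.29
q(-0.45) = -4.81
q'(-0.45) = 1.56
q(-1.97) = 5.25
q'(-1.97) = -12.49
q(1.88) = 48.92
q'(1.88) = 50.00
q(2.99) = 122.90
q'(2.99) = 84.53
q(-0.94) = -4.04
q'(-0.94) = -4.48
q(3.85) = 208.97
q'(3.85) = 116.37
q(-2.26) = 9.04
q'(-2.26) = -13.59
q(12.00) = 3013.88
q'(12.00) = 638.38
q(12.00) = 3013.88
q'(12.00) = 638.38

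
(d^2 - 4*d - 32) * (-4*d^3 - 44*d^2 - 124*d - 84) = -4*d^5 - 28*d^4 + 180*d^3 + 1820*d^2 + 4304*d + 2688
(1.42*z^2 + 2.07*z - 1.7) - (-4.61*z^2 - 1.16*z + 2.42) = 6.03*z^2 + 3.23*z - 4.12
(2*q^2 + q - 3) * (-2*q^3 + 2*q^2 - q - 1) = -4*q^5 + 2*q^4 + 6*q^3 - 9*q^2 + 2*q + 3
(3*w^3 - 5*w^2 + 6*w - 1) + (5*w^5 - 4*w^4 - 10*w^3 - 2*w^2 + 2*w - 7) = 5*w^5 - 4*w^4 - 7*w^3 - 7*w^2 + 8*w - 8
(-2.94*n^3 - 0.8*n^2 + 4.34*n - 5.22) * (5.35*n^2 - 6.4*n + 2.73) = -15.729*n^5 + 14.536*n^4 + 20.3128*n^3 - 57.887*n^2 + 45.2562*n - 14.2506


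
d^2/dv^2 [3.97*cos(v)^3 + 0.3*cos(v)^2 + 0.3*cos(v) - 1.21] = -3.2775*cos(v) - 0.6*cos(2*v) - 8.9325*cos(3*v)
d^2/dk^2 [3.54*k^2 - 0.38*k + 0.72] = 7.08000000000000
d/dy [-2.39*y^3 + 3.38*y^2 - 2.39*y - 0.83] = -7.17*y^2 + 6.76*y - 2.39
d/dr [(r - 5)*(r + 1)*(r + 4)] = 3*r^2 - 21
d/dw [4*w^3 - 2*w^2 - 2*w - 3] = 12*w^2 - 4*w - 2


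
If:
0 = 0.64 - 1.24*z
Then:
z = 0.52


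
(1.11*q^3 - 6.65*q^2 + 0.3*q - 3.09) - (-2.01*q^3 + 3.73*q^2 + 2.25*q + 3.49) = 3.12*q^3 - 10.38*q^2 - 1.95*q - 6.58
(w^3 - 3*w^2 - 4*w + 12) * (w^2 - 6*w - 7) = w^5 - 9*w^4 + 7*w^3 + 57*w^2 - 44*w - 84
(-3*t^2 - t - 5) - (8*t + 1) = -3*t^2 - 9*t - 6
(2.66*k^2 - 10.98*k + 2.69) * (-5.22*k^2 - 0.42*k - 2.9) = -13.8852*k^4 + 56.1984*k^3 - 17.1442*k^2 + 30.7122*k - 7.801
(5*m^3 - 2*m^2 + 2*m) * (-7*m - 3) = -35*m^4 - m^3 - 8*m^2 - 6*m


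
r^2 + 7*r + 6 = (r + 1)*(r + 6)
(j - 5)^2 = j^2 - 10*j + 25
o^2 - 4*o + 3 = (o - 3)*(o - 1)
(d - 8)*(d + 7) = d^2 - d - 56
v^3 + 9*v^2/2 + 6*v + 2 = (v + 1/2)*(v + 2)^2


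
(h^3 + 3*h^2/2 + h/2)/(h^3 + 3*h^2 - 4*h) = (2*h^2 + 3*h + 1)/(2*(h^2 + 3*h - 4))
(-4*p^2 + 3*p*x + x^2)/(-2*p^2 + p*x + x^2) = (4*p + x)/(2*p + x)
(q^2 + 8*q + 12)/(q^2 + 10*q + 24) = (q + 2)/(q + 4)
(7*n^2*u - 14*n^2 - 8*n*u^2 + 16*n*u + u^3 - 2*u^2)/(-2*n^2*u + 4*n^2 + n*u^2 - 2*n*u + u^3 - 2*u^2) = (-7*n + u)/(2*n + u)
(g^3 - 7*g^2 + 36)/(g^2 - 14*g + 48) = (g^2 - g - 6)/(g - 8)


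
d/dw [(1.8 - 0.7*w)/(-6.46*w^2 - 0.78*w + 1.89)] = (-4.522*w^2 + 23.256*w + 0.0810000000000002)/(41.7316*w^4 + 10.0776*w^3 - 23.8104*w^2 - 2.9484*w + 3.5721)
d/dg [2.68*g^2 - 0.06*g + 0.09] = 5.36*g - 0.06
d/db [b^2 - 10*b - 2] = 2*b - 10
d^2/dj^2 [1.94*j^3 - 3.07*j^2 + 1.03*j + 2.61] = 11.64*j - 6.14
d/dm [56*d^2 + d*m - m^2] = d - 2*m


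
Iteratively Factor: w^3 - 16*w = (w - 4)*(w^2 + 4*w) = (w - 4)*(w + 4)*(w)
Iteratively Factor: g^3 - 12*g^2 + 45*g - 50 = (g - 5)*(g^2 - 7*g + 10) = (g - 5)^2*(g - 2)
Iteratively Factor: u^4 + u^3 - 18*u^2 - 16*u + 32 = (u - 4)*(u^3 + 5*u^2 + 2*u - 8) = (u - 4)*(u + 2)*(u^2 + 3*u - 4) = (u - 4)*(u - 1)*(u + 2)*(u + 4)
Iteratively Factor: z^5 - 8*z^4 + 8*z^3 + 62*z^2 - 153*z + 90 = (z - 2)*(z^4 - 6*z^3 - 4*z^2 + 54*z - 45) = (z - 3)*(z - 2)*(z^3 - 3*z^2 - 13*z + 15) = (z - 5)*(z - 3)*(z - 2)*(z^2 + 2*z - 3) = (z - 5)*(z - 3)*(z - 2)*(z - 1)*(z + 3)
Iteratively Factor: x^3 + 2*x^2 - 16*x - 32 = (x - 4)*(x^2 + 6*x + 8) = (x - 4)*(x + 4)*(x + 2)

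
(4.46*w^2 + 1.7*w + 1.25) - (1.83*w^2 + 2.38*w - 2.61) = 2.63*w^2 - 0.68*w + 3.86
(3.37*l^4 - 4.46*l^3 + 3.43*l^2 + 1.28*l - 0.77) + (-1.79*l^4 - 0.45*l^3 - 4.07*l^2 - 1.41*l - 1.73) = 1.58*l^4 - 4.91*l^3 - 0.64*l^2 - 0.13*l - 2.5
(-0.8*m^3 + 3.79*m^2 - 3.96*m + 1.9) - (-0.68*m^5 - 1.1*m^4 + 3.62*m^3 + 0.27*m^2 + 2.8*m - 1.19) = 0.68*m^5 + 1.1*m^4 - 4.42*m^3 + 3.52*m^2 - 6.76*m + 3.09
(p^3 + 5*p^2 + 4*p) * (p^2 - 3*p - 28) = p^5 + 2*p^4 - 39*p^3 - 152*p^2 - 112*p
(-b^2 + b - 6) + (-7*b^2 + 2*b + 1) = -8*b^2 + 3*b - 5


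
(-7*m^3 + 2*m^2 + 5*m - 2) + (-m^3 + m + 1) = -8*m^3 + 2*m^2 + 6*m - 1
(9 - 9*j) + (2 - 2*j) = 11 - 11*j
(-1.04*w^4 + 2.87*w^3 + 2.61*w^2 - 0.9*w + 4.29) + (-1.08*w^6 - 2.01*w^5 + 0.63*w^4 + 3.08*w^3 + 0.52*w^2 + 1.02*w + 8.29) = -1.08*w^6 - 2.01*w^5 - 0.41*w^4 + 5.95*w^3 + 3.13*w^2 + 0.12*w + 12.58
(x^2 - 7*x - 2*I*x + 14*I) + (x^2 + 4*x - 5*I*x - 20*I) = 2*x^2 - 3*x - 7*I*x - 6*I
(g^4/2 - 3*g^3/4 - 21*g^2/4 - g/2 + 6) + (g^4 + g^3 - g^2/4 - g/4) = 3*g^4/2 + g^3/4 - 11*g^2/2 - 3*g/4 + 6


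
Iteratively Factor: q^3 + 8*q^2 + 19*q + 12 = (q + 3)*(q^2 + 5*q + 4) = (q + 1)*(q + 3)*(q + 4)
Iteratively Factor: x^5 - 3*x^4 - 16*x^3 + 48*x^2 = (x)*(x^4 - 3*x^3 - 16*x^2 + 48*x) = x*(x - 4)*(x^3 + x^2 - 12*x) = x*(x - 4)*(x - 3)*(x^2 + 4*x) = x*(x - 4)*(x - 3)*(x + 4)*(x)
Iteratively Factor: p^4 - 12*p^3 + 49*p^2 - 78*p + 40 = (p - 4)*(p^3 - 8*p^2 + 17*p - 10) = (p - 5)*(p - 4)*(p^2 - 3*p + 2) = (p - 5)*(p - 4)*(p - 1)*(p - 2)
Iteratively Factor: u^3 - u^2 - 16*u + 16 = (u + 4)*(u^2 - 5*u + 4) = (u - 4)*(u + 4)*(u - 1)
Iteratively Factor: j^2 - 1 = (j + 1)*(j - 1)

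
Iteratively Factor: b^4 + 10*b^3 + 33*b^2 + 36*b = (b + 4)*(b^3 + 6*b^2 + 9*b) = b*(b + 4)*(b^2 + 6*b + 9) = b*(b + 3)*(b + 4)*(b + 3)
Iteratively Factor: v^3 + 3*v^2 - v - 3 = (v + 3)*(v^2 - 1) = (v - 1)*(v + 3)*(v + 1)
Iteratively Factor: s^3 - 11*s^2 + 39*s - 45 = (s - 3)*(s^2 - 8*s + 15) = (s - 3)^2*(s - 5)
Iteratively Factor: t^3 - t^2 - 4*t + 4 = (t - 1)*(t^2 - 4) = (t - 1)*(t + 2)*(t - 2)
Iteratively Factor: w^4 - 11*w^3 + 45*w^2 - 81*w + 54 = (w - 3)*(w^3 - 8*w^2 + 21*w - 18) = (w - 3)^2*(w^2 - 5*w + 6) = (w - 3)^2*(w - 2)*(w - 3)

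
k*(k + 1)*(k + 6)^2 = k^4 + 13*k^3 + 48*k^2 + 36*k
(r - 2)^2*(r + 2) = r^3 - 2*r^2 - 4*r + 8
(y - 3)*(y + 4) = y^2 + y - 12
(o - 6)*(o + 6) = o^2 - 36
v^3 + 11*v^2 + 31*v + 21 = (v + 1)*(v + 3)*(v + 7)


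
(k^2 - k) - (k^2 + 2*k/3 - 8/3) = 8/3 - 5*k/3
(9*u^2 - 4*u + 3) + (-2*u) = 9*u^2 - 6*u + 3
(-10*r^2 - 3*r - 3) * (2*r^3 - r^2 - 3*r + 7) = -20*r^5 + 4*r^4 + 27*r^3 - 58*r^2 - 12*r - 21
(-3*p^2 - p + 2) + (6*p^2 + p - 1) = 3*p^2 + 1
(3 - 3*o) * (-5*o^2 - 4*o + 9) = 15*o^3 - 3*o^2 - 39*o + 27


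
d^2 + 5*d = d*(d + 5)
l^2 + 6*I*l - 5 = (l + I)*(l + 5*I)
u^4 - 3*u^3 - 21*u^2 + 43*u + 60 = (u - 5)*(u - 3)*(u + 1)*(u + 4)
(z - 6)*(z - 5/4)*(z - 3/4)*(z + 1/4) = z^4 - 31*z^3/4 + 175*z^2/16 - 153*z/64 - 45/32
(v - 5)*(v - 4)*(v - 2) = v^3 - 11*v^2 + 38*v - 40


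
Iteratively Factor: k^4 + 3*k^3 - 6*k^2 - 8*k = (k + 1)*(k^3 + 2*k^2 - 8*k) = k*(k + 1)*(k^2 + 2*k - 8) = k*(k - 2)*(k + 1)*(k + 4)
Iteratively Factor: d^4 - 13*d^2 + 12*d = (d - 1)*(d^3 + d^2 - 12*d) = (d - 1)*(d + 4)*(d^2 - 3*d) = (d - 3)*(d - 1)*(d + 4)*(d)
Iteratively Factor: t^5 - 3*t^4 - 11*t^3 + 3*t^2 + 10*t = (t + 2)*(t^4 - 5*t^3 - t^2 + 5*t) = (t - 1)*(t + 2)*(t^3 - 4*t^2 - 5*t) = (t - 1)*(t + 1)*(t + 2)*(t^2 - 5*t) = t*(t - 1)*(t + 1)*(t + 2)*(t - 5)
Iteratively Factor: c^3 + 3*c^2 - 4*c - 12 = (c + 2)*(c^2 + c - 6) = (c + 2)*(c + 3)*(c - 2)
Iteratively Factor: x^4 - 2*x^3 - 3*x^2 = (x - 3)*(x^3 + x^2) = x*(x - 3)*(x^2 + x) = x*(x - 3)*(x + 1)*(x)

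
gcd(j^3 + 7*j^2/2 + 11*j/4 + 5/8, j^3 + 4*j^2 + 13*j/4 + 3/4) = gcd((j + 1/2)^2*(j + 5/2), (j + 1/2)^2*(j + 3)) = j^2 + j + 1/4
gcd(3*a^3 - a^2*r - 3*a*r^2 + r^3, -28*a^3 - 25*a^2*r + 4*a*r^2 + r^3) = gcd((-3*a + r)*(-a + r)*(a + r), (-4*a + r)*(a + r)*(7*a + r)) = a + r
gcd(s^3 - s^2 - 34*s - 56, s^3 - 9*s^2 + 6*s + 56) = s^2 - 5*s - 14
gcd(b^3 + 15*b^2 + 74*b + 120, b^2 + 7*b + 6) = b + 6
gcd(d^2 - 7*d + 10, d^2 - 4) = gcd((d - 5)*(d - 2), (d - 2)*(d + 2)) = d - 2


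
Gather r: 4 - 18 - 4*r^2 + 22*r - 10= -4*r^2 + 22*r - 24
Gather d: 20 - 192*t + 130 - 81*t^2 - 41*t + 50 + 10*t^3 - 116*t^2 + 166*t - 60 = 10*t^3 - 197*t^2 - 67*t + 140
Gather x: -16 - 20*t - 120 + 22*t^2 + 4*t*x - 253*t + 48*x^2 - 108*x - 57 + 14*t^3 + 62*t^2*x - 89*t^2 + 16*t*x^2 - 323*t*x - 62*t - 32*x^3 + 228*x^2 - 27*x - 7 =14*t^3 - 67*t^2 - 335*t - 32*x^3 + x^2*(16*t + 276) + x*(62*t^2 - 319*t - 135) - 200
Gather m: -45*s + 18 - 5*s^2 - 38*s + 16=-5*s^2 - 83*s + 34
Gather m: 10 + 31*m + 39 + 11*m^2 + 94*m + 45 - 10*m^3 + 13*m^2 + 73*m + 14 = -10*m^3 + 24*m^2 + 198*m + 108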